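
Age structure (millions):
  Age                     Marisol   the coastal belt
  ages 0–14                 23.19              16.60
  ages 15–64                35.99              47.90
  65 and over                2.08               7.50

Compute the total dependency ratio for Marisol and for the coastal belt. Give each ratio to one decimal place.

Marisol: (23.19 + 2.08) / 35.99 × 100 = 25.27 / 35.99 × 100 = 70.2
the coastal belt: (16.60 + 7.50) / 47.90 × 100 = 24.10 / 47.90 × 100 = 50.3

Marisol: 70.2
the coastal belt: 50.3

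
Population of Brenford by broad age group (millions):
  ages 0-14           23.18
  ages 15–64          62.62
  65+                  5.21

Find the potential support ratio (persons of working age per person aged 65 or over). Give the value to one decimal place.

Potential support ratio: 12.0

Potential support ratio = 62.62 / 5.21 = 12.0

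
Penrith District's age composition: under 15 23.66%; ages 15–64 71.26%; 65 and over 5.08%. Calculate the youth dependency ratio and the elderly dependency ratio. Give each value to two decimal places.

Youth dependency ratio = 23.66 / 71.26 × 100 = 33.20
Old-age dependency ratio = 5.08 / 71.26 × 100 = 7.13

Youth dependency ratio: 33.20
Old-age dependency ratio: 7.13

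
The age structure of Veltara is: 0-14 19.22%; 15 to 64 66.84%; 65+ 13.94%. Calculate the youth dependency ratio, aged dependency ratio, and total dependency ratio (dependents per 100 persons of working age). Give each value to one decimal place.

Youth dependency ratio: 28.8
Old-age dependency ratio: 20.9
Total dependency ratio: 49.6

Youth dependency ratio = 19.22 / 66.84 × 100 = 28.8
Old-age dependency ratio = 13.94 / 66.84 × 100 = 20.9
Total dependency ratio = (19.22 + 13.94) / 66.84 × 100 = 33.16 / 66.84 × 100 = 49.6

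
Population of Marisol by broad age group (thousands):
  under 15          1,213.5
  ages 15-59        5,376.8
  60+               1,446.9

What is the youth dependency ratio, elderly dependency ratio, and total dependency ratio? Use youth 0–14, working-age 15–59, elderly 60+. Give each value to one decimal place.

Youth dependency ratio: 22.6
Old-age dependency ratio: 26.9
Total dependency ratio: 49.5

Youth dependency ratio = 1,213.5 / 5,376.8 × 100 = 22.6
Old-age dependency ratio = 1,446.9 / 5,376.8 × 100 = 26.9
Total dependency ratio = (1,213.5 + 1,446.9) / 5,376.8 × 100 = 2,660.4 / 5,376.8 × 100 = 49.5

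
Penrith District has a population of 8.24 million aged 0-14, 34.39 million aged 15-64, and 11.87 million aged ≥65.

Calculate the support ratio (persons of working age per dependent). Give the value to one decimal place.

Support ratio = 34.39 / (8.24 + 11.87) = 34.39 / 20.11 = 1.7

Support ratio: 1.7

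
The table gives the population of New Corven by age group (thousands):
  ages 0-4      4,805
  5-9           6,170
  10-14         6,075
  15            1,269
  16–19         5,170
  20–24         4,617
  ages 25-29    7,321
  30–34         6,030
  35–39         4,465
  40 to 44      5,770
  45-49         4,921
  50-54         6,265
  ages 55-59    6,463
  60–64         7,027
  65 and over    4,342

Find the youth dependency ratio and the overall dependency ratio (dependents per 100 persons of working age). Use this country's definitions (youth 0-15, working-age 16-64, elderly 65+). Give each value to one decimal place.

Youth dependency ratio: 31.6
Total dependency ratio: 39.0

0–15: 4,805 + 6,170 + 6,075 + 1,269 = 18,319
16–64: 5,170 + 4,617 + 7,321 + 6,030 + 4,465 + 5,770 + 4,921 + 6,265 + 6,463 + 7,027 = 58,049
65+: 4,342
Youth dependency ratio = 18,319 / 58,049 × 100 = 31.6
Total dependency ratio = (18,319 + 4,342) / 58,049 × 100 = 22,661 / 58,049 × 100 = 39.0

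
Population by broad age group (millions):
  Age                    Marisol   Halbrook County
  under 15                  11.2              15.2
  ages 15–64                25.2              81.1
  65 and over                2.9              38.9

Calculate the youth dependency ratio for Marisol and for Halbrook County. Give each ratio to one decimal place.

Marisol: 11.2 / 25.2 × 100 = 44.4
Halbrook County: 15.2 / 81.1 × 100 = 18.7

Marisol: 44.4
Halbrook County: 18.7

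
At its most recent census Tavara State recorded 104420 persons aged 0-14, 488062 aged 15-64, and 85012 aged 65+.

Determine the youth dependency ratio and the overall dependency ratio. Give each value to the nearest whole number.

Youth dependency ratio: 21
Total dependency ratio: 39

Youth dependency ratio = 104420 / 488062 × 100 = 21
Total dependency ratio = (104420 + 85012) / 488062 × 100 = 189432 / 488062 × 100 = 39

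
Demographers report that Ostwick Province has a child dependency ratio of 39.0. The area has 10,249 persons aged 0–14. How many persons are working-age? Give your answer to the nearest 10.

Youth dependency ratio = youth / working-age × 100
39.0 = 10,249 / W × 100
⇒ 26,280

Working-age: 26,280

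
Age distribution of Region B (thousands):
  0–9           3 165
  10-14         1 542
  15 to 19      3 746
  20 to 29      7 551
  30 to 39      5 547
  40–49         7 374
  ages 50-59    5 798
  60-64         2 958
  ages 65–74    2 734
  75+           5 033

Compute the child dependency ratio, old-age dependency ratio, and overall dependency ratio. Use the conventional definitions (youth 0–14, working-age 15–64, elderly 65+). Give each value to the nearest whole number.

0–14: 3 165 + 1 542 = 4 707
15–64: 3 746 + 7 551 + 5 547 + 7 374 + 5 798 + 2 958 = 32 974
65+: 2 734 + 5 033 = 7 767
Youth dependency ratio = 4 707 / 32 974 × 100 = 14
Old-age dependency ratio = 7 767 / 32 974 × 100 = 24
Total dependency ratio = (4 707 + 7 767) / 32 974 × 100 = 12 474 / 32 974 × 100 = 38

Youth dependency ratio: 14
Old-age dependency ratio: 24
Total dependency ratio: 38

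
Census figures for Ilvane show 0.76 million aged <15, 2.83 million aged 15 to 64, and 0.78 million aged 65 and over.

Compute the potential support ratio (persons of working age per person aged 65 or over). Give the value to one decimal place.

Potential support ratio = 2.83 / 0.78 = 3.6

Potential support ratio: 3.6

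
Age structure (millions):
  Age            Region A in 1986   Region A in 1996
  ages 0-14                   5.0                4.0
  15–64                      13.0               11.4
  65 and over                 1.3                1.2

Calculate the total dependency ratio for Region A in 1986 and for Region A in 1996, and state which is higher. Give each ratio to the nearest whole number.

Region A in 1986: 48
Region A in 1996: 46
Higher: Region A in 1986

Region A in 1986: (5.0 + 1.3) / 13.0 × 100 = 6.3 / 13.0 × 100 = 48
Region A in 1996: (4.0 + 1.2) / 11.4 × 100 = 5.2 / 11.4 × 100 = 46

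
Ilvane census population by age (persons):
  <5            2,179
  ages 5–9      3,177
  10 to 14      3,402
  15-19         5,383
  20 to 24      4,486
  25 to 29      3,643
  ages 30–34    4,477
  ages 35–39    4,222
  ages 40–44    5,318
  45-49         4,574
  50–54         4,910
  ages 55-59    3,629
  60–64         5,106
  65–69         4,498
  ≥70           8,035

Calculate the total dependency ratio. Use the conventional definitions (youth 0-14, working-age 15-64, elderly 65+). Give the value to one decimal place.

Total dependency ratio: 46.5

0–14: 2,179 + 3,177 + 3,402 = 8,758
15–64: 5,383 + 4,486 + 3,643 + 4,477 + 4,222 + 5,318 + 4,574 + 4,910 + 3,629 + 5,106 = 45,748
65+: 4,498 + 8,035 = 12,533
Total dependency ratio = (8,758 + 12,533) / 45,748 × 100 = 21,291 / 45,748 × 100 = 46.5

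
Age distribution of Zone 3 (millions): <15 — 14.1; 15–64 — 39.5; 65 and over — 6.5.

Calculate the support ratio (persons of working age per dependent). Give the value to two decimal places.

Support ratio: 1.92

Support ratio = 39.5 / (14.1 + 6.5) = 39.5 / 20.6 = 1.92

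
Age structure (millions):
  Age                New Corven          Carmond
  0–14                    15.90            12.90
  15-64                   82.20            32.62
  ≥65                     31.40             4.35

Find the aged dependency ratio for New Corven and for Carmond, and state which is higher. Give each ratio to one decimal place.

New Corven: 31.40 / 82.20 × 100 = 38.2
Carmond: 4.35 / 32.62 × 100 = 13.3

New Corven: 38.2
Carmond: 13.3
Higher: New Corven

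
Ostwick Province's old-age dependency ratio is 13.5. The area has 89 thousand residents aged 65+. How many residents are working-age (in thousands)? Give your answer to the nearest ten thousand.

Old-age dependency ratio = elderly / working-age × 100
13.5 = 89 / W × 100
⇒ 660

Working-age: 660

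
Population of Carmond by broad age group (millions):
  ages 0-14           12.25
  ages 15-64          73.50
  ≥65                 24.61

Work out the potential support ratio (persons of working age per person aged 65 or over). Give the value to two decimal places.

Potential support ratio: 2.99

Potential support ratio = 73.50 / 24.61 = 2.99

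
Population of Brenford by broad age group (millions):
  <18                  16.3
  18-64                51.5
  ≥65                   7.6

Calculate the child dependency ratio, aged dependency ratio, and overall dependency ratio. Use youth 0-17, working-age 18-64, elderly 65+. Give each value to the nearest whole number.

Youth dependency ratio: 32
Old-age dependency ratio: 15
Total dependency ratio: 46

Youth dependency ratio = 16.3 / 51.5 × 100 = 32
Old-age dependency ratio = 7.6 / 51.5 × 100 = 15
Total dependency ratio = (16.3 + 7.6) / 51.5 × 100 = 23.9 / 51.5 × 100 = 46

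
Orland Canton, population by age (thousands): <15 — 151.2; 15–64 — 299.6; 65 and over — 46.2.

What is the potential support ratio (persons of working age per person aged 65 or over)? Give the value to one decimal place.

Potential support ratio = 299.6 / 46.2 = 6.5

Potential support ratio: 6.5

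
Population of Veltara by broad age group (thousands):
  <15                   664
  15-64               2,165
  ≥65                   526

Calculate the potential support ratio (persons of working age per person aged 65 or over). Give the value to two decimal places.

Potential support ratio = 2,165 / 526 = 4.12

Potential support ratio: 4.12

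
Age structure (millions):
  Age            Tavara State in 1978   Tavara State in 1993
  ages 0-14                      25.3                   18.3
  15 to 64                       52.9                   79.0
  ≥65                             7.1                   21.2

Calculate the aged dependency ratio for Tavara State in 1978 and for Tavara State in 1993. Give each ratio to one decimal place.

Tavara State in 1978: 13.4
Tavara State in 1993: 26.8

Tavara State in 1978: 7.1 / 52.9 × 100 = 13.4
Tavara State in 1993: 21.2 / 79.0 × 100 = 26.8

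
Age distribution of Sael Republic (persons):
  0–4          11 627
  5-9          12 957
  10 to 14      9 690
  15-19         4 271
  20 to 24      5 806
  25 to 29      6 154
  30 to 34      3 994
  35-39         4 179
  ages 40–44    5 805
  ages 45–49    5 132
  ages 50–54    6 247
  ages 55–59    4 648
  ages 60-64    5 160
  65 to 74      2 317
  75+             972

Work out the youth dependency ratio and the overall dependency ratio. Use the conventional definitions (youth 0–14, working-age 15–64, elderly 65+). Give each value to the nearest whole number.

Youth dependency ratio: 67
Total dependency ratio: 73

0–14: 11 627 + 12 957 + 9 690 = 34 274
15–64: 4 271 + 5 806 + 6 154 + 3 994 + 4 179 + 5 805 + 5 132 + 6 247 + 4 648 + 5 160 = 51 396
65+: 2 317 + 972 = 3 289
Youth dependency ratio = 34 274 / 51 396 × 100 = 67
Total dependency ratio = (34 274 + 3 289) / 51 396 × 100 = 37 563 / 51 396 × 100 = 73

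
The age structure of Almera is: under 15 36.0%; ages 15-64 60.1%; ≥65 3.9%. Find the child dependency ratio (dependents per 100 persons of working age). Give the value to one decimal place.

Youth dependency ratio: 59.9

Youth dependency ratio = 36.0 / 60.1 × 100 = 59.9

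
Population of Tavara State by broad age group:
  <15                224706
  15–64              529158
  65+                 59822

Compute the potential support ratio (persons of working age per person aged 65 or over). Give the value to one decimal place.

Potential support ratio: 8.8

Potential support ratio = 529158 / 59822 = 8.8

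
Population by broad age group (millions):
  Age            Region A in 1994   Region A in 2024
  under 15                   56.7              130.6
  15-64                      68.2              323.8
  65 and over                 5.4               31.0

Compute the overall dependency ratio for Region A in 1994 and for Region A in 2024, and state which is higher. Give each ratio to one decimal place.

Region A in 1994: (56.7 + 5.4) / 68.2 × 100 = 62.1 / 68.2 × 100 = 91.1
Region A in 2024: (130.6 + 31.0) / 323.8 × 100 = 161.6 / 323.8 × 100 = 49.9

Region A in 1994: 91.1
Region A in 2024: 49.9
Higher: Region A in 1994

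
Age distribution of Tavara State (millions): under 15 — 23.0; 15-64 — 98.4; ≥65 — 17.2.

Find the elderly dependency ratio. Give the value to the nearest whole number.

Old-age dependency ratio = 17.2 / 98.4 × 100 = 17

Old-age dependency ratio: 17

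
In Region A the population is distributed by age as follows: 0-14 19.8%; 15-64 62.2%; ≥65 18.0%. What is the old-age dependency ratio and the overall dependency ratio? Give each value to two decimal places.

Old-age dependency ratio = 18.0 / 62.2 × 100 = 28.94
Total dependency ratio = (19.8 + 18.0) / 62.2 × 100 = 37.8 / 62.2 × 100 = 60.77

Old-age dependency ratio: 28.94
Total dependency ratio: 60.77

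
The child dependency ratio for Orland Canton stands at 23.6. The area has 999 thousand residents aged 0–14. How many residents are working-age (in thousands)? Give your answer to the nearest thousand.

Youth dependency ratio = youth / working-age × 100
23.6 = 999 / W × 100
⇒ 4233

Working-age: 4233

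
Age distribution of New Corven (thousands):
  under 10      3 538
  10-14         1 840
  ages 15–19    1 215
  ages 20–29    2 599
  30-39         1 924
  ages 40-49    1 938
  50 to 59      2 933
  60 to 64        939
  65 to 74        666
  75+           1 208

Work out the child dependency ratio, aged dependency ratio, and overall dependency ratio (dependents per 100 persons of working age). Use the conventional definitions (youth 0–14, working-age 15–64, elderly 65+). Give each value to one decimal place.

0–14: 3 538 + 1 840 = 5 378
15–64: 1 215 + 2 599 + 1 924 + 1 938 + 2 933 + 939 = 11 548
65+: 666 + 1 208 = 1 874
Youth dependency ratio = 5 378 / 11 548 × 100 = 46.6
Old-age dependency ratio = 1 874 / 11 548 × 100 = 16.2
Total dependency ratio = (5 378 + 1 874) / 11 548 × 100 = 7 252 / 11 548 × 100 = 62.8

Youth dependency ratio: 46.6
Old-age dependency ratio: 16.2
Total dependency ratio: 62.8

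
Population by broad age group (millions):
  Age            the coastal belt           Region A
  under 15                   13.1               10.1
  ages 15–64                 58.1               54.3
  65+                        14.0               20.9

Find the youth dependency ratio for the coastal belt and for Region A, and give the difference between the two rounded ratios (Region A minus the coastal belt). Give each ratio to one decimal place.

the coastal belt: 22.5
Region A: 18.6
Difference: -3.9

the coastal belt: 13.1 / 58.1 × 100 = 22.5
Region A: 10.1 / 54.3 × 100 = 18.6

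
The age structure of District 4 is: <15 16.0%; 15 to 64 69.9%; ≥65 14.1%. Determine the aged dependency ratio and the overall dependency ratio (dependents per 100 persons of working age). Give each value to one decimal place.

Old-age dependency ratio: 20.2
Total dependency ratio: 43.1

Old-age dependency ratio = 14.1 / 69.9 × 100 = 20.2
Total dependency ratio = (16.0 + 14.1) / 69.9 × 100 = 30.1 / 69.9 × 100 = 43.1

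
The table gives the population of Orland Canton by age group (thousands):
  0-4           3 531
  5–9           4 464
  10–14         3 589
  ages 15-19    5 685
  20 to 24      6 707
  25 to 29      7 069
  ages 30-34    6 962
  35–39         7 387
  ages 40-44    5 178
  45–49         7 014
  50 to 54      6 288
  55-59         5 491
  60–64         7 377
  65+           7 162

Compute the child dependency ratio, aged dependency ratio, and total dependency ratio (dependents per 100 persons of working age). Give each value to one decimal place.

Youth dependency ratio: 17.8
Old-age dependency ratio: 11.0
Total dependency ratio: 28.8

0–14: 3 531 + 4 464 + 3 589 = 11 584
15–64: 5 685 + 6 707 + 7 069 + 6 962 + 7 387 + 5 178 + 7 014 + 6 288 + 5 491 + 7 377 = 65 158
65+: 7 162
Youth dependency ratio = 11 584 / 65 158 × 100 = 17.8
Old-age dependency ratio = 7 162 / 65 158 × 100 = 11.0
Total dependency ratio = (11 584 + 7 162) / 65 158 × 100 = 18 746 / 65 158 × 100 = 28.8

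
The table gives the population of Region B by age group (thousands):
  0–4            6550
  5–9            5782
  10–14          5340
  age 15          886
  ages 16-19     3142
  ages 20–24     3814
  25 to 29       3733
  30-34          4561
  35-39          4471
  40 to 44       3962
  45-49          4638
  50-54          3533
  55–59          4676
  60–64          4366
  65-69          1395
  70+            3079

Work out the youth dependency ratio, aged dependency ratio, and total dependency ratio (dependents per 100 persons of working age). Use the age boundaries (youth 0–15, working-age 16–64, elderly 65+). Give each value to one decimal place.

0–15: 6550 + 5782 + 5340 + 886 = 18558
16–64: 3142 + 3814 + 3733 + 4561 + 4471 + 3962 + 4638 + 3533 + 4676 + 4366 = 40896
65+: 1395 + 3079 = 4474
Youth dependency ratio = 18558 / 40896 × 100 = 45.4
Old-age dependency ratio = 4474 / 40896 × 100 = 10.9
Total dependency ratio = (18558 + 4474) / 40896 × 100 = 23032 / 40896 × 100 = 56.3

Youth dependency ratio: 45.4
Old-age dependency ratio: 10.9
Total dependency ratio: 56.3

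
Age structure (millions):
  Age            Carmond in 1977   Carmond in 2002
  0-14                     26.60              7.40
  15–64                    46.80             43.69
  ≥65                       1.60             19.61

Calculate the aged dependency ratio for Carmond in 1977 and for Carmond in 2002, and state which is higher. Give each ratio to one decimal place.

Carmond in 1977: 3.4
Carmond in 2002: 44.9
Higher: Carmond in 2002

Carmond in 1977: 1.60 / 46.80 × 100 = 3.4
Carmond in 2002: 19.61 / 43.69 × 100 = 44.9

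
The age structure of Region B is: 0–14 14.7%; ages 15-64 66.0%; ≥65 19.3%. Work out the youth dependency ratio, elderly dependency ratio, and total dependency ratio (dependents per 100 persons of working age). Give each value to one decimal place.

Youth dependency ratio: 22.3
Old-age dependency ratio: 29.2
Total dependency ratio: 51.5

Youth dependency ratio = 14.7 / 66.0 × 100 = 22.3
Old-age dependency ratio = 19.3 / 66.0 × 100 = 29.2
Total dependency ratio = (14.7 + 19.3) / 66.0 × 100 = 34.0 / 66.0 × 100 = 51.5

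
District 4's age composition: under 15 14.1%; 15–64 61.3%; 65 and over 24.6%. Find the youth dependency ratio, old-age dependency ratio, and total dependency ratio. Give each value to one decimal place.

Youth dependency ratio = 14.1 / 61.3 × 100 = 23.0
Old-age dependency ratio = 24.6 / 61.3 × 100 = 40.1
Total dependency ratio = (14.1 + 24.6) / 61.3 × 100 = 38.7 / 61.3 × 100 = 63.1

Youth dependency ratio: 23.0
Old-age dependency ratio: 40.1
Total dependency ratio: 63.1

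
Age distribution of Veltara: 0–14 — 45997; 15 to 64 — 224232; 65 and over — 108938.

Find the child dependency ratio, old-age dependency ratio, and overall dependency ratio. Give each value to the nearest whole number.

Youth dependency ratio = 45997 / 224232 × 100 = 21
Old-age dependency ratio = 108938 / 224232 × 100 = 49
Total dependency ratio = (45997 + 108938) / 224232 × 100 = 154935 / 224232 × 100 = 69

Youth dependency ratio: 21
Old-age dependency ratio: 49
Total dependency ratio: 69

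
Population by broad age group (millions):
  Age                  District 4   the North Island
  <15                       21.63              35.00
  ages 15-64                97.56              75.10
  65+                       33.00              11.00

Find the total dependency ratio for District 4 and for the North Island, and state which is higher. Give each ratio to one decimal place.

District 4: 56.0
the North Island: 61.3
Higher: the North Island

District 4: (21.63 + 33.00) / 97.56 × 100 = 54.63 / 97.56 × 100 = 56.0
the North Island: (35.00 + 11.00) / 75.10 × 100 = 46.00 / 75.10 × 100 = 61.3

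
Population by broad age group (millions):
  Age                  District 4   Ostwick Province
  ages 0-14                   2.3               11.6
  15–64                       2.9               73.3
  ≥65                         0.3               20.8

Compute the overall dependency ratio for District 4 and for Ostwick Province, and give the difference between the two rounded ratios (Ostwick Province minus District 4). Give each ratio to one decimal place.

District 4: (2.3 + 0.3) / 2.9 × 100 = 2.6 / 2.9 × 100 = 89.7
Ostwick Province: (11.6 + 20.8) / 73.3 × 100 = 32.4 / 73.3 × 100 = 44.2

District 4: 89.7
Ostwick Province: 44.2
Difference: -45.5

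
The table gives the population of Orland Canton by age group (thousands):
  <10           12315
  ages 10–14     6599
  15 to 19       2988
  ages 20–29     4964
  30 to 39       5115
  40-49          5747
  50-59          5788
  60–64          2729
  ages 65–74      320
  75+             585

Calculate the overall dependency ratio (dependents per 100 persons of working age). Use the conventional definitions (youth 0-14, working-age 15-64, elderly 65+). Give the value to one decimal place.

Total dependency ratio: 72.5

0–14: 12315 + 6599 = 18914
15–64: 2988 + 4964 + 5115 + 5747 + 5788 + 2729 = 27331
65+: 320 + 585 = 905
Total dependency ratio = (18914 + 905) / 27331 × 100 = 19819 / 27331 × 100 = 72.5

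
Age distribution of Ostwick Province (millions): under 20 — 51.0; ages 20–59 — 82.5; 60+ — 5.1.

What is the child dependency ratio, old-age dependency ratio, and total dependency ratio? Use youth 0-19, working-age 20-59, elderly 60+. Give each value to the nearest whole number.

Youth dependency ratio = 51.0 / 82.5 × 100 = 62
Old-age dependency ratio = 5.1 / 82.5 × 100 = 6
Total dependency ratio = (51.0 + 5.1) / 82.5 × 100 = 56.1 / 82.5 × 100 = 68

Youth dependency ratio: 62
Old-age dependency ratio: 6
Total dependency ratio: 68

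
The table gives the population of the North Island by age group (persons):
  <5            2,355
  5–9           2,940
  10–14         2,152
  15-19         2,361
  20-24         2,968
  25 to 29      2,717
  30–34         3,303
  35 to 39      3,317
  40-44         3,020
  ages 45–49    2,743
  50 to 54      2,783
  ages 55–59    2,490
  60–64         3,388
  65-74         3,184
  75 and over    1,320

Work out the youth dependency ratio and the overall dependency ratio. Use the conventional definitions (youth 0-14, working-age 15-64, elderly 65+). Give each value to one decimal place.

Youth dependency ratio: 25.6
Total dependency ratio: 41.1

0–14: 2,355 + 2,940 + 2,152 = 7,447
15–64: 2,361 + 2,968 + 2,717 + 3,303 + 3,317 + 3,020 + 2,743 + 2,783 + 2,490 + 3,388 = 29,090
65+: 3,184 + 1,320 = 4,504
Youth dependency ratio = 7,447 / 29,090 × 100 = 25.6
Total dependency ratio = (7,447 + 4,504) / 29,090 × 100 = 11,951 / 29,090 × 100 = 41.1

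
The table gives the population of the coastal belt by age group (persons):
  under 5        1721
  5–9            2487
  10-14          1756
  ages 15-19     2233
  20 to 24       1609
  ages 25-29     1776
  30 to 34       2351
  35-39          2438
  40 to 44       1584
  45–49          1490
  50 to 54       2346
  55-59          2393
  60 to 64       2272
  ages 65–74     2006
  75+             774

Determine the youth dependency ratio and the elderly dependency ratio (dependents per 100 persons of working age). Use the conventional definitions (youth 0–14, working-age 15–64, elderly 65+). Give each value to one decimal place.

Youth dependency ratio: 29.1
Old-age dependency ratio: 13.6

0–14: 1721 + 2487 + 1756 = 5964
15–64: 2233 + 1609 + 1776 + 2351 + 2438 + 1584 + 1490 + 2346 + 2393 + 2272 = 20492
65+: 2006 + 774 = 2780
Youth dependency ratio = 5964 / 20492 × 100 = 29.1
Old-age dependency ratio = 2780 / 20492 × 100 = 13.6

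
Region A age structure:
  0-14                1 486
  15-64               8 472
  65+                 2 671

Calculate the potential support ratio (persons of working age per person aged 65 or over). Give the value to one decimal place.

Potential support ratio: 3.2

Potential support ratio = 8 472 / 2 671 = 3.2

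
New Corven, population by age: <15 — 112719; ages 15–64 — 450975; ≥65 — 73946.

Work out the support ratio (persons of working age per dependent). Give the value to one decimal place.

Support ratio: 2.4

Support ratio = 450975 / (112719 + 73946) = 450975 / 186665 = 2.4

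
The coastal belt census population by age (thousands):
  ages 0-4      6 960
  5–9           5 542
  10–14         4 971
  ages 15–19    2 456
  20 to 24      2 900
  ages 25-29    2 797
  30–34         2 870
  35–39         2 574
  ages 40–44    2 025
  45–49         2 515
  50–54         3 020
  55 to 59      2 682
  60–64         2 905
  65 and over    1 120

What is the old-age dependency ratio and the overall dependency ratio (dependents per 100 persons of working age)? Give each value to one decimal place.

0–14: 6 960 + 5 542 + 4 971 = 17 473
15–64: 2 456 + 2 900 + 2 797 + 2 870 + 2 574 + 2 025 + 2 515 + 3 020 + 2 682 + 2 905 = 26 744
65+: 1 120
Old-age dependency ratio = 1 120 / 26 744 × 100 = 4.2
Total dependency ratio = (17 473 + 1 120) / 26 744 × 100 = 18 593 / 26 744 × 100 = 69.5

Old-age dependency ratio: 4.2
Total dependency ratio: 69.5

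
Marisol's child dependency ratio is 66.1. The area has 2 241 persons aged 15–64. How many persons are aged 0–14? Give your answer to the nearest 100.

Youth dependency ratio = youth / working-age × 100
66.1 = Y / 2 241 × 100
⇒ 1 500

Aged 0–14: 1 500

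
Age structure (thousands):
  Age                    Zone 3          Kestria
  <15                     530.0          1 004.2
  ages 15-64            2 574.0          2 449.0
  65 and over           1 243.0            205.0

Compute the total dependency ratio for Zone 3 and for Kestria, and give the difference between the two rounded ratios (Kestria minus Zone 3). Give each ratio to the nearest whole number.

Zone 3: 69
Kestria: 49
Difference: -20

Zone 3: (530.0 + 1 243.0) / 2 574.0 × 100 = 1 773.0 / 2 574.0 × 100 = 69
Kestria: (1 004.2 + 205.0) / 2 449.0 × 100 = 1 209.2 / 2 449.0 × 100 = 49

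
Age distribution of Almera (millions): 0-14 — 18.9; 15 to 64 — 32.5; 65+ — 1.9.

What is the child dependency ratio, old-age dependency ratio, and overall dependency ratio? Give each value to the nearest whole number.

Youth dependency ratio: 58
Old-age dependency ratio: 6
Total dependency ratio: 64

Youth dependency ratio = 18.9 / 32.5 × 100 = 58
Old-age dependency ratio = 1.9 / 32.5 × 100 = 6
Total dependency ratio = (18.9 + 1.9) / 32.5 × 100 = 20.8 / 32.5 × 100 = 64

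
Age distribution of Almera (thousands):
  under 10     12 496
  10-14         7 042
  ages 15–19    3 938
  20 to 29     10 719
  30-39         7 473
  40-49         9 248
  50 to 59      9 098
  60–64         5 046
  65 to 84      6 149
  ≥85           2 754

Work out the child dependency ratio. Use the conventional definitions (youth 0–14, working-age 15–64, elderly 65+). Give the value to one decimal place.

Youth dependency ratio: 42.9

0–14: 12 496 + 7 042 = 19 538
15–64: 3 938 + 10 719 + 7 473 + 9 248 + 9 098 + 5 046 = 45 522
65+: 6 149 + 2 754 = 8 903
Youth dependency ratio = 19 538 / 45 522 × 100 = 42.9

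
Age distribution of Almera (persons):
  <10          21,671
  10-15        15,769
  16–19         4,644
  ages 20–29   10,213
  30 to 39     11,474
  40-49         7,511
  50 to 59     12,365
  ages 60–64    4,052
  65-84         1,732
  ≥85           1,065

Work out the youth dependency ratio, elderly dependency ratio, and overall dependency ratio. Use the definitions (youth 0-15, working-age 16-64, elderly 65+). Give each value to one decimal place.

Youth dependency ratio: 74.5
Old-age dependency ratio: 5.6
Total dependency ratio: 80.1

0–15: 21,671 + 15,769 = 37,440
16–64: 4,644 + 10,213 + 11,474 + 7,511 + 12,365 + 4,052 = 50,259
65+: 1,732 + 1,065 = 2,797
Youth dependency ratio = 37,440 / 50,259 × 100 = 74.5
Old-age dependency ratio = 2,797 / 50,259 × 100 = 5.6
Total dependency ratio = (37,440 + 2,797) / 50,259 × 100 = 40,237 / 50,259 × 100 = 80.1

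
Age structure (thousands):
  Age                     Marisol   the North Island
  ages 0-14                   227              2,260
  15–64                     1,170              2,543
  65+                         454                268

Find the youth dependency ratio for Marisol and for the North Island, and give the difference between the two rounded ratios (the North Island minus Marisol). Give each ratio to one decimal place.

Marisol: 227 / 1,170 × 100 = 19.4
the North Island: 2,260 / 2,543 × 100 = 88.9

Marisol: 19.4
the North Island: 88.9
Difference: +69.5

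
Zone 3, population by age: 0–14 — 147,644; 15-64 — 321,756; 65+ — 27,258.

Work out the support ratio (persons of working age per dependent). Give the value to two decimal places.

Support ratio: 1.84

Support ratio = 321,756 / (147,644 + 27,258) = 321,756 / 174,902 = 1.84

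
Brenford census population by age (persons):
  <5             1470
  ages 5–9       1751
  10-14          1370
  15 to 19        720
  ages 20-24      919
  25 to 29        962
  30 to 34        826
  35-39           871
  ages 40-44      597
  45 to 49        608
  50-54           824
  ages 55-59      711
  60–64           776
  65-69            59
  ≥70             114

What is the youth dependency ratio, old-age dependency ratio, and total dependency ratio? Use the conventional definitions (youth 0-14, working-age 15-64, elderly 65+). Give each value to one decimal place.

0–14: 1470 + 1751 + 1370 = 4591
15–64: 720 + 919 + 962 + 826 + 871 + 597 + 608 + 824 + 711 + 776 = 7814
65+: 59 + 114 = 173
Youth dependency ratio = 4591 / 7814 × 100 = 58.8
Old-age dependency ratio = 173 / 7814 × 100 = 2.2
Total dependency ratio = (4591 + 173) / 7814 × 100 = 4764 / 7814 × 100 = 61.0

Youth dependency ratio: 58.8
Old-age dependency ratio: 2.2
Total dependency ratio: 61.0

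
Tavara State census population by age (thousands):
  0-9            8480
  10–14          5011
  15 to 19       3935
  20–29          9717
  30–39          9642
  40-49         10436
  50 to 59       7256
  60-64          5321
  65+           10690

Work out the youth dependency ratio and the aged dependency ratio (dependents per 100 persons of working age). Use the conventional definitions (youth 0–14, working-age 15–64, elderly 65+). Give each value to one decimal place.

0–14: 8480 + 5011 = 13491
15–64: 3935 + 9717 + 9642 + 10436 + 7256 + 5321 = 46307
65+: 10690
Youth dependency ratio = 13491 / 46307 × 100 = 29.1
Old-age dependency ratio = 10690 / 46307 × 100 = 23.1

Youth dependency ratio: 29.1
Old-age dependency ratio: 23.1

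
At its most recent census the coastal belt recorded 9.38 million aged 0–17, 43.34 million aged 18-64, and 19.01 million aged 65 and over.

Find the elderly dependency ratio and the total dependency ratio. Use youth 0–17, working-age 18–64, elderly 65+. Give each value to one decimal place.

Old-age dependency ratio = 19.01 / 43.34 × 100 = 43.9
Total dependency ratio = (9.38 + 19.01) / 43.34 × 100 = 28.39 / 43.34 × 100 = 65.5

Old-age dependency ratio: 43.9
Total dependency ratio: 65.5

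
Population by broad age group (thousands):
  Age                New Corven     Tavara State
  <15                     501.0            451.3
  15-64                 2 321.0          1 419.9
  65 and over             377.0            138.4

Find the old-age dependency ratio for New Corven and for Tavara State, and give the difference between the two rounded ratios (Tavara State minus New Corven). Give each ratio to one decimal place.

New Corven: 16.2
Tavara State: 9.7
Difference: -6.5

New Corven: 377.0 / 2 321.0 × 100 = 16.2
Tavara State: 138.4 / 1 419.9 × 100 = 9.7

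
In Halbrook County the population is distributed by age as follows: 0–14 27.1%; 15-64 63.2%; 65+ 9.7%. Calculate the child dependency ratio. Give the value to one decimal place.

Youth dependency ratio = 27.1 / 63.2 × 100 = 42.9

Youth dependency ratio: 42.9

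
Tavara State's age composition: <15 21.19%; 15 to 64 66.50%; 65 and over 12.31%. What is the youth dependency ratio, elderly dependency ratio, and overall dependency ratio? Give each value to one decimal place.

Youth dependency ratio = 21.19 / 66.50 × 100 = 31.9
Old-age dependency ratio = 12.31 / 66.50 × 100 = 18.5
Total dependency ratio = (21.19 + 12.31) / 66.50 × 100 = 33.50 / 66.50 × 100 = 50.4

Youth dependency ratio: 31.9
Old-age dependency ratio: 18.5
Total dependency ratio: 50.4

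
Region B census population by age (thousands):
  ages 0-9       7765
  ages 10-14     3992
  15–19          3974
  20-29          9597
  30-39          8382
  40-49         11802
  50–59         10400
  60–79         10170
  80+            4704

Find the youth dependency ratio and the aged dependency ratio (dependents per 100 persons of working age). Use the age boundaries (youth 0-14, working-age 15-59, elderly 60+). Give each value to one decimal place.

Youth dependency ratio: 26.6
Old-age dependency ratio: 33.7

0–14: 7765 + 3992 = 11757
15–59: 3974 + 9597 + 8382 + 11802 + 10400 = 44155
60+: 10170 + 4704 = 14874
Youth dependency ratio = 11757 / 44155 × 100 = 26.6
Old-age dependency ratio = 14874 / 44155 × 100 = 33.7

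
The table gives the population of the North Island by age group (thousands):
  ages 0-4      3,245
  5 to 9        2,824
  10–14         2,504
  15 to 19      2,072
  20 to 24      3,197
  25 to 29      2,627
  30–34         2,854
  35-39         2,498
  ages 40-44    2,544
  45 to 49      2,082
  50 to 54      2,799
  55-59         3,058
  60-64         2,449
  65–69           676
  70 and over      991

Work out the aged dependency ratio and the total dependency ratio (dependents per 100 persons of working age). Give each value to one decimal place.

0–14: 3,245 + 2,824 + 2,504 = 8,573
15–64: 2,072 + 3,197 + 2,627 + 2,854 + 2,498 + 2,544 + 2,082 + 2,799 + 3,058 + 2,449 = 26,180
65+: 676 + 991 = 1,667
Old-age dependency ratio = 1,667 / 26,180 × 100 = 6.4
Total dependency ratio = (8,573 + 1,667) / 26,180 × 100 = 10,240 / 26,180 × 100 = 39.1

Old-age dependency ratio: 6.4
Total dependency ratio: 39.1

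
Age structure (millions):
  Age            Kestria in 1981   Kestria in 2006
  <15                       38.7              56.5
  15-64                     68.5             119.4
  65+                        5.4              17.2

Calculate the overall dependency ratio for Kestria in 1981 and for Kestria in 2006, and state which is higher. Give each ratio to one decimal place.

Kestria in 1981: (38.7 + 5.4) / 68.5 × 100 = 44.1 / 68.5 × 100 = 64.4
Kestria in 2006: (56.5 + 17.2) / 119.4 × 100 = 73.7 / 119.4 × 100 = 61.7

Kestria in 1981: 64.4
Kestria in 2006: 61.7
Higher: Kestria in 1981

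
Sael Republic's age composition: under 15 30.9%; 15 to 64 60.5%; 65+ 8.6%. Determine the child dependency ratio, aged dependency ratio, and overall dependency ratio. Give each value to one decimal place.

Youth dependency ratio: 51.1
Old-age dependency ratio: 14.2
Total dependency ratio: 65.3

Youth dependency ratio = 30.9 / 60.5 × 100 = 51.1
Old-age dependency ratio = 8.6 / 60.5 × 100 = 14.2
Total dependency ratio = (30.9 + 8.6) / 60.5 × 100 = 39.5 / 60.5 × 100 = 65.3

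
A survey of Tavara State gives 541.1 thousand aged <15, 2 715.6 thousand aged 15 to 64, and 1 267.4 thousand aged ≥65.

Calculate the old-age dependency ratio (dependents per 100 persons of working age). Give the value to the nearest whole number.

Old-age dependency ratio: 47

Old-age dependency ratio = 1 267.4 / 2 715.6 × 100 = 47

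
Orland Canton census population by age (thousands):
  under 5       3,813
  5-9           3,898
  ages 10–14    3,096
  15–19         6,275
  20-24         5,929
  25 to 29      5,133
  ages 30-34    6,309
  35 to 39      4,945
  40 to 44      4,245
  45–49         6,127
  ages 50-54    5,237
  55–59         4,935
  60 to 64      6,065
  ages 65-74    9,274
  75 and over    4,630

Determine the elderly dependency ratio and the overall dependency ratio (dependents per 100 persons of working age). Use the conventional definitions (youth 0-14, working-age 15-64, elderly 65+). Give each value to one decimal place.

0–14: 3,813 + 3,898 + 3,096 = 10,807
15–64: 6,275 + 5,929 + 5,133 + 6,309 + 4,945 + 4,245 + 6,127 + 5,237 + 4,935 + 6,065 = 55,200
65+: 9,274 + 4,630 = 13,904
Old-age dependency ratio = 13,904 / 55,200 × 100 = 25.2
Total dependency ratio = (10,807 + 13,904) / 55,200 × 100 = 24,711 / 55,200 × 100 = 44.8

Old-age dependency ratio: 25.2
Total dependency ratio: 44.8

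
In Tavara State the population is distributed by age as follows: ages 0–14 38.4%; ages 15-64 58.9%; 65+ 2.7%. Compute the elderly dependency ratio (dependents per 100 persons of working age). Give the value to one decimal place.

Old-age dependency ratio = 2.7 / 58.9 × 100 = 4.6

Old-age dependency ratio: 4.6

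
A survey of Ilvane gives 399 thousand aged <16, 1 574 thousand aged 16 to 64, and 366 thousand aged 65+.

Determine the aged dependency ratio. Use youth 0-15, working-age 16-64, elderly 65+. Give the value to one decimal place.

Old-age dependency ratio = 366 / 1 574 × 100 = 23.3

Old-age dependency ratio: 23.3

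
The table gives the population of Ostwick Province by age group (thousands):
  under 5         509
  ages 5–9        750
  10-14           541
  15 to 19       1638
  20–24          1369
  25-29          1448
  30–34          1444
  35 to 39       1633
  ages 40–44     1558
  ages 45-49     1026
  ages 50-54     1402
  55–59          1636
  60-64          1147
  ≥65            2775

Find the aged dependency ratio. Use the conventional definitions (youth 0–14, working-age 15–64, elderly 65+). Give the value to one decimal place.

Old-age dependency ratio: 19.4

0–14: 509 + 750 + 541 = 1800
15–64: 1638 + 1369 + 1448 + 1444 + 1633 + 1558 + 1026 + 1402 + 1636 + 1147 = 14301
65+: 2775
Old-age dependency ratio = 2775 / 14301 × 100 = 19.4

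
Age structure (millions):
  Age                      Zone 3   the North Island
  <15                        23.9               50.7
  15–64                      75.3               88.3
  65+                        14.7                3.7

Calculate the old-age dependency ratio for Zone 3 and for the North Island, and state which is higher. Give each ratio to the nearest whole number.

Zone 3: 14.7 / 75.3 × 100 = 20
the North Island: 3.7 / 88.3 × 100 = 4

Zone 3: 20
the North Island: 4
Higher: Zone 3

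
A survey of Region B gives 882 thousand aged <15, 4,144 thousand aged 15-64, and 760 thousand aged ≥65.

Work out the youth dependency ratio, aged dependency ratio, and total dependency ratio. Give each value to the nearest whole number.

Youth dependency ratio = 882 / 4,144 × 100 = 21
Old-age dependency ratio = 760 / 4,144 × 100 = 18
Total dependency ratio = (882 + 760) / 4,144 × 100 = 1,642 / 4,144 × 100 = 40

Youth dependency ratio: 21
Old-age dependency ratio: 18
Total dependency ratio: 40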